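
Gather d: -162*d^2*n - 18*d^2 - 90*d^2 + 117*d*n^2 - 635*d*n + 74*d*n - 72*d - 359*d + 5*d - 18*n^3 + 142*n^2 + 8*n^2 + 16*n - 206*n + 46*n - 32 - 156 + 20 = d^2*(-162*n - 108) + d*(117*n^2 - 561*n - 426) - 18*n^3 + 150*n^2 - 144*n - 168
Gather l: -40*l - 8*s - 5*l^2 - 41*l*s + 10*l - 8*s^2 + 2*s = -5*l^2 + l*(-41*s - 30) - 8*s^2 - 6*s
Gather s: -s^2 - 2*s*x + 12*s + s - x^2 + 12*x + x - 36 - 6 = -s^2 + s*(13 - 2*x) - x^2 + 13*x - 42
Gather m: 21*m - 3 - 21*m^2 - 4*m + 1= -21*m^2 + 17*m - 2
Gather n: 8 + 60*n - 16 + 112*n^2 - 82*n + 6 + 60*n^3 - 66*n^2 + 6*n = 60*n^3 + 46*n^2 - 16*n - 2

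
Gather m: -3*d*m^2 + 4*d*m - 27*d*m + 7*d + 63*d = -3*d*m^2 - 23*d*m + 70*d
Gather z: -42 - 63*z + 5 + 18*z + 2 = -45*z - 35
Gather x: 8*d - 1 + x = 8*d + x - 1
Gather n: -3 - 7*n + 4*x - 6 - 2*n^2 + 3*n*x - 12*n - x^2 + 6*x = -2*n^2 + n*(3*x - 19) - x^2 + 10*x - 9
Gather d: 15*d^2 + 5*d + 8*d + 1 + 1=15*d^2 + 13*d + 2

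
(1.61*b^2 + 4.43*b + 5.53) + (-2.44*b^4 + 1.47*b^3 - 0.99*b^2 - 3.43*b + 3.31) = -2.44*b^4 + 1.47*b^3 + 0.62*b^2 + 1.0*b + 8.84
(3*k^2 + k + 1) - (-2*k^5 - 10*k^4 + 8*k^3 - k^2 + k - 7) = 2*k^5 + 10*k^4 - 8*k^3 + 4*k^2 + 8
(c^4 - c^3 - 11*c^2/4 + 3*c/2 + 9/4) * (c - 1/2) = c^5 - 3*c^4/2 - 9*c^3/4 + 23*c^2/8 + 3*c/2 - 9/8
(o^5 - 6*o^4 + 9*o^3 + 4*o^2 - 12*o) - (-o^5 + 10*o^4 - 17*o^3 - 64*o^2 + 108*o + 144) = 2*o^5 - 16*o^4 + 26*o^3 + 68*o^2 - 120*o - 144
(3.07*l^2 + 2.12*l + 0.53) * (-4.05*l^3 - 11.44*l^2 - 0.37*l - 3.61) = -12.4335*l^5 - 43.7068*l^4 - 27.5352*l^3 - 17.9303*l^2 - 7.8493*l - 1.9133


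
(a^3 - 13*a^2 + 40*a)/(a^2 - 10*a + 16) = a*(a - 5)/(a - 2)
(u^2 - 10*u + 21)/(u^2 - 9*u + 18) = (u - 7)/(u - 6)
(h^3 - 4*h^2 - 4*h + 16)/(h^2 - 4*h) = h - 4/h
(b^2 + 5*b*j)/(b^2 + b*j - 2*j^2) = b*(b + 5*j)/(b^2 + b*j - 2*j^2)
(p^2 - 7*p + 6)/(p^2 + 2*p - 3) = (p - 6)/(p + 3)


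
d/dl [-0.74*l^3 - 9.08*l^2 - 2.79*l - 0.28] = -2.22*l^2 - 18.16*l - 2.79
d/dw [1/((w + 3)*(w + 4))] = (-2*w - 7)/(w^4 + 14*w^3 + 73*w^2 + 168*w + 144)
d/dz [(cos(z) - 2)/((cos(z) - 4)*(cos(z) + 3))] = (cos(z)^2 - 4*cos(z) + 14)*sin(z)/((cos(z) - 4)^2*(cos(z) + 3)^2)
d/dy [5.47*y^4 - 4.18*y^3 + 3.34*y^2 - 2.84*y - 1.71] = 21.88*y^3 - 12.54*y^2 + 6.68*y - 2.84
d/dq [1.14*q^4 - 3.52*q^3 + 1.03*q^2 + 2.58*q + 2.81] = 4.56*q^3 - 10.56*q^2 + 2.06*q + 2.58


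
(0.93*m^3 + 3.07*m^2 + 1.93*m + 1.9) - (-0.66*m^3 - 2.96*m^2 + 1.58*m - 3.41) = 1.59*m^3 + 6.03*m^2 + 0.35*m + 5.31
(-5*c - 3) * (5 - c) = 5*c^2 - 22*c - 15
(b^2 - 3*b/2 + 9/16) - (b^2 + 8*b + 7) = -19*b/2 - 103/16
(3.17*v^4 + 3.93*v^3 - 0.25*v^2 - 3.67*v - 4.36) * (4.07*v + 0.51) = 12.9019*v^5 + 17.6118*v^4 + 0.9868*v^3 - 15.0644*v^2 - 19.6169*v - 2.2236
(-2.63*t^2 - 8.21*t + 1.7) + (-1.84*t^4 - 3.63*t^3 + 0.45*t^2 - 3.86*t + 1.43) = -1.84*t^4 - 3.63*t^3 - 2.18*t^2 - 12.07*t + 3.13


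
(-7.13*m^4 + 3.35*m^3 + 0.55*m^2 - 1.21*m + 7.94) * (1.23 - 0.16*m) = 1.1408*m^5 - 9.3059*m^4 + 4.0325*m^3 + 0.8701*m^2 - 2.7587*m + 9.7662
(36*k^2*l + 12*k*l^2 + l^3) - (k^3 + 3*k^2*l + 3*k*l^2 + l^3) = -k^3 + 33*k^2*l + 9*k*l^2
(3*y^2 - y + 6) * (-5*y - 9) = -15*y^3 - 22*y^2 - 21*y - 54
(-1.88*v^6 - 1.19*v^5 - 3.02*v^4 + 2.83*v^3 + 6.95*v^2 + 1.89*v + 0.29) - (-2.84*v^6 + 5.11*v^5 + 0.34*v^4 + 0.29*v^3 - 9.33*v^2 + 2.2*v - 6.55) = 0.96*v^6 - 6.3*v^5 - 3.36*v^4 + 2.54*v^3 + 16.28*v^2 - 0.31*v + 6.84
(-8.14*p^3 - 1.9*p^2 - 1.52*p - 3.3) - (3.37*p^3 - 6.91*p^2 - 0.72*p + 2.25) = -11.51*p^3 + 5.01*p^2 - 0.8*p - 5.55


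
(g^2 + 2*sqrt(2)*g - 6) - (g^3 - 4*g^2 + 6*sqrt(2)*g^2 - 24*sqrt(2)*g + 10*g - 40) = -g^3 - 6*sqrt(2)*g^2 + 5*g^2 - 10*g + 26*sqrt(2)*g + 34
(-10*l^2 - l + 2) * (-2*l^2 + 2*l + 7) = 20*l^4 - 18*l^3 - 76*l^2 - 3*l + 14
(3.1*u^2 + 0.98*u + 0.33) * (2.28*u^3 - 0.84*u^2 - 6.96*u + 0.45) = 7.068*u^5 - 0.3696*u^4 - 21.6468*u^3 - 5.703*u^2 - 1.8558*u + 0.1485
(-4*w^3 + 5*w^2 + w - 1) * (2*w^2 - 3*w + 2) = -8*w^5 + 22*w^4 - 21*w^3 + 5*w^2 + 5*w - 2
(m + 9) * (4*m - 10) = 4*m^2 + 26*m - 90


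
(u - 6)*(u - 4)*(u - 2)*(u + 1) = u^4 - 11*u^3 + 32*u^2 - 4*u - 48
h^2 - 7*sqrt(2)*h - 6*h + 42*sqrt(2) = (h - 6)*(h - 7*sqrt(2))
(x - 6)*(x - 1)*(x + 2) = x^3 - 5*x^2 - 8*x + 12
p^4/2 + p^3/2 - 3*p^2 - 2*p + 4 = (p/2 + 1)*(p - 2)*(p - 1)*(p + 2)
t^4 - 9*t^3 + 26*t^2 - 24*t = t*(t - 4)*(t - 3)*(t - 2)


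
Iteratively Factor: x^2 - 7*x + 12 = (x - 4)*(x - 3)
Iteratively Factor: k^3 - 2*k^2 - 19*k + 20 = (k + 4)*(k^2 - 6*k + 5) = (k - 5)*(k + 4)*(k - 1)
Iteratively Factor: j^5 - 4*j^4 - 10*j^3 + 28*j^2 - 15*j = (j - 1)*(j^4 - 3*j^3 - 13*j^2 + 15*j) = (j - 1)^2*(j^3 - 2*j^2 - 15*j) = (j - 1)^2*(j + 3)*(j^2 - 5*j) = (j - 5)*(j - 1)^2*(j + 3)*(j)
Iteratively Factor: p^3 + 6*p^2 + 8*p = (p)*(p^2 + 6*p + 8) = p*(p + 2)*(p + 4)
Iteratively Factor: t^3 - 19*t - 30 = (t + 2)*(t^2 - 2*t - 15) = (t - 5)*(t + 2)*(t + 3)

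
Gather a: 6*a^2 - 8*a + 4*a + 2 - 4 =6*a^2 - 4*a - 2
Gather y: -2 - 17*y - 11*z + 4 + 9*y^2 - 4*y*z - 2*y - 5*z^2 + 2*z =9*y^2 + y*(-4*z - 19) - 5*z^2 - 9*z + 2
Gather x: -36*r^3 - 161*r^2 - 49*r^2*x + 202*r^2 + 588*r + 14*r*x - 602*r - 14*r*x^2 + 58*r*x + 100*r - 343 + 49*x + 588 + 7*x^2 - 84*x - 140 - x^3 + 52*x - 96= -36*r^3 + 41*r^2 + 86*r - x^3 + x^2*(7 - 14*r) + x*(-49*r^2 + 72*r + 17) + 9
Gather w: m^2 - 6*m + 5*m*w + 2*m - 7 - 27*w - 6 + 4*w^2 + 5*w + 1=m^2 - 4*m + 4*w^2 + w*(5*m - 22) - 12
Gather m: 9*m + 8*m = 17*m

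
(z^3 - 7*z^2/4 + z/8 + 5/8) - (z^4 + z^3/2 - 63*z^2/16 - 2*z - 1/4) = -z^4 + z^3/2 + 35*z^2/16 + 17*z/8 + 7/8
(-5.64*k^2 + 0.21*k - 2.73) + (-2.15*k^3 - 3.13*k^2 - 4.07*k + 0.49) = -2.15*k^3 - 8.77*k^2 - 3.86*k - 2.24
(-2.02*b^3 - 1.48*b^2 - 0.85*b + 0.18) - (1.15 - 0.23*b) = -2.02*b^3 - 1.48*b^2 - 0.62*b - 0.97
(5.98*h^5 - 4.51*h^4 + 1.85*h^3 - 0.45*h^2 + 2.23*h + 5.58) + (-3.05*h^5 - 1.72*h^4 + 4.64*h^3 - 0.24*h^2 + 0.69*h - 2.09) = 2.93*h^5 - 6.23*h^4 + 6.49*h^3 - 0.69*h^2 + 2.92*h + 3.49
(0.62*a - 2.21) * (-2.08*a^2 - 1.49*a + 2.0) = -1.2896*a^3 + 3.673*a^2 + 4.5329*a - 4.42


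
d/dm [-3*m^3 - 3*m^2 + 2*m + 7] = -9*m^2 - 6*m + 2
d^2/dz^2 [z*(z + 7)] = 2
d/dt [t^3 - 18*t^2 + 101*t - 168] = 3*t^2 - 36*t + 101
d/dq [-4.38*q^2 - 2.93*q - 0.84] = -8.76*q - 2.93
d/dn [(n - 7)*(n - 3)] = 2*n - 10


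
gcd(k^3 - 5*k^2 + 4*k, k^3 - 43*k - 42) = 1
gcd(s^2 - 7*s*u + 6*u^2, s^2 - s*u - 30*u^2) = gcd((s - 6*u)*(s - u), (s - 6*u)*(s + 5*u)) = s - 6*u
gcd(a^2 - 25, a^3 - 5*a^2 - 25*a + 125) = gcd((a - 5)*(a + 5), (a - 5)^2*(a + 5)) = a^2 - 25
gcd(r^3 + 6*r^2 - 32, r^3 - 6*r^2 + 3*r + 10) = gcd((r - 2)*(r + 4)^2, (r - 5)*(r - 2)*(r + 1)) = r - 2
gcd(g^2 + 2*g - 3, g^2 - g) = g - 1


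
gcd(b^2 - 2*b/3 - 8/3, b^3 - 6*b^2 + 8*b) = b - 2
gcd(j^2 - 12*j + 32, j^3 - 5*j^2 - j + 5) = 1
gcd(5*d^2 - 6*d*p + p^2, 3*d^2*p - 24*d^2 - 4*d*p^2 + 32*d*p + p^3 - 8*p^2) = -d + p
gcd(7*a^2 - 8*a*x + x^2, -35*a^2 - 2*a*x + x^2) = -7*a + x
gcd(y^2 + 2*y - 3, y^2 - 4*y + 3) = y - 1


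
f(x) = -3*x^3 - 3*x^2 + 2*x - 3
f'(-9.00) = -673.00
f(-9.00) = 1923.00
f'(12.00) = -1366.00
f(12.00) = -5595.00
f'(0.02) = 1.88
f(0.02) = -2.96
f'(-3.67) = -97.20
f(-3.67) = 97.55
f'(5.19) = -271.56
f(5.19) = -492.82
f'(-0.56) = 2.54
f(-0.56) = -4.53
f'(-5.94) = -279.91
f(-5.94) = 508.02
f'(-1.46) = -8.42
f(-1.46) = -2.98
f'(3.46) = -126.50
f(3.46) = -156.26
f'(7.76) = -586.52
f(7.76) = -1570.00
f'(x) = -9*x^2 - 6*x + 2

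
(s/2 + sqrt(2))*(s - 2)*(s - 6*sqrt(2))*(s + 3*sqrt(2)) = s^4/2 - s^3 - sqrt(2)*s^3/2 - 24*s^2 + sqrt(2)*s^2 - 36*sqrt(2)*s + 48*s + 72*sqrt(2)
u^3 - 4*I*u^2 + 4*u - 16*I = (u - 4*I)*(u - 2*I)*(u + 2*I)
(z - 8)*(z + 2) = z^2 - 6*z - 16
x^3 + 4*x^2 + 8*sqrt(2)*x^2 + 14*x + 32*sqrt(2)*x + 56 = (x + 4)*(x + sqrt(2))*(x + 7*sqrt(2))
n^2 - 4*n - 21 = (n - 7)*(n + 3)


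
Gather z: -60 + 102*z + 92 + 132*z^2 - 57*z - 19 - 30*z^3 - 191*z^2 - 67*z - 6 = -30*z^3 - 59*z^2 - 22*z + 7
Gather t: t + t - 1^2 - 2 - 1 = 2*t - 4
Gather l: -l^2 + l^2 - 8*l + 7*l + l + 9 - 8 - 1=0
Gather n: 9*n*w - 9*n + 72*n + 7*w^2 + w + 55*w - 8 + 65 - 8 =n*(9*w + 63) + 7*w^2 + 56*w + 49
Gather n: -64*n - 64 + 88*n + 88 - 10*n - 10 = 14*n + 14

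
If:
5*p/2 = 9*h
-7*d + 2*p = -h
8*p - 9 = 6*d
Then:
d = 123/254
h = 105/254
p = 189/127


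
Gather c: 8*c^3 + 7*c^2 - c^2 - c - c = 8*c^3 + 6*c^2 - 2*c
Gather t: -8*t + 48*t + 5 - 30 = 40*t - 25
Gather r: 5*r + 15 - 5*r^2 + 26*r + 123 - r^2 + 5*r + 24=-6*r^2 + 36*r + 162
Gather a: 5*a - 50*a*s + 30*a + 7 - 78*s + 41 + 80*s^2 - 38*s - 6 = a*(35 - 50*s) + 80*s^2 - 116*s + 42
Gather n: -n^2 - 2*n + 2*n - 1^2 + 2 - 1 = -n^2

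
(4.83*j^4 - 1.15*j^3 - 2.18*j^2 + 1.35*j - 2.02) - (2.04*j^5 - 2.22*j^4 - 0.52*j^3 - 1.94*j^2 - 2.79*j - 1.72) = -2.04*j^5 + 7.05*j^4 - 0.63*j^3 - 0.24*j^2 + 4.14*j - 0.3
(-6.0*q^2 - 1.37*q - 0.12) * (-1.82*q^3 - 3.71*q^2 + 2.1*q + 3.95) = 10.92*q^5 + 24.7534*q^4 - 7.2989*q^3 - 26.1318*q^2 - 5.6635*q - 0.474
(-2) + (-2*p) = -2*p - 2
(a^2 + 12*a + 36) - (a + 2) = a^2 + 11*a + 34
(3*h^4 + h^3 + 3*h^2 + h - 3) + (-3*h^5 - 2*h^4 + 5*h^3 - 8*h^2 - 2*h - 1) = -3*h^5 + h^4 + 6*h^3 - 5*h^2 - h - 4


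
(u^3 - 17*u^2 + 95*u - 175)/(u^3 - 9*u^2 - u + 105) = (u - 5)/(u + 3)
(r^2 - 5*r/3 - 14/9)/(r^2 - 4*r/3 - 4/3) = (r - 7/3)/(r - 2)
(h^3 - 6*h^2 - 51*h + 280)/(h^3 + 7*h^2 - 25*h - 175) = (h - 8)/(h + 5)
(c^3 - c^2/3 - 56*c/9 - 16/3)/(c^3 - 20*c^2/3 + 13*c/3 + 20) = (c + 4/3)/(c - 5)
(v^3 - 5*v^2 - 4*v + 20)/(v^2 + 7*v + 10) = (v^2 - 7*v + 10)/(v + 5)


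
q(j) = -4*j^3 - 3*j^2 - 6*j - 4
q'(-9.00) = -924.00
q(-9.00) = 2723.00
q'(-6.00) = -402.00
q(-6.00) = 788.00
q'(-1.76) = -32.61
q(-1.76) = 19.07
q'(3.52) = -175.80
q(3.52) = -236.75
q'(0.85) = -19.77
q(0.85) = -13.72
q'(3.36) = -161.64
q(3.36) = -209.76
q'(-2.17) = -49.49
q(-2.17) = 35.77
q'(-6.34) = -450.31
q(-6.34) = 932.81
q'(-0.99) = -11.82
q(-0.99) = 2.88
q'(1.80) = -55.68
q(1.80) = -47.85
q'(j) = -12*j^2 - 6*j - 6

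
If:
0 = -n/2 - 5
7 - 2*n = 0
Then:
No Solution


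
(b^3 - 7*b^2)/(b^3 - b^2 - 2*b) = b*(7 - b)/(-b^2 + b + 2)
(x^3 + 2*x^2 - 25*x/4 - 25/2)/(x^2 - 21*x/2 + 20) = (x^2 + 9*x/2 + 5)/(x - 8)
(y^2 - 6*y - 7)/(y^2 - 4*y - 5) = (y - 7)/(y - 5)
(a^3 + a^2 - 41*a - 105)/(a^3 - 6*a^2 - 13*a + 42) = (a + 5)/(a - 2)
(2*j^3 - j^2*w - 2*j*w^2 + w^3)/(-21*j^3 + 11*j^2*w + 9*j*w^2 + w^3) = (-2*j^2 - j*w + w^2)/(21*j^2 + 10*j*w + w^2)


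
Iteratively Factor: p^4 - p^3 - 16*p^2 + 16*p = (p - 1)*(p^3 - 16*p) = p*(p - 1)*(p^2 - 16) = p*(p - 1)*(p + 4)*(p - 4)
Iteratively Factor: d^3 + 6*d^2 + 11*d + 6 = (d + 2)*(d^2 + 4*d + 3) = (d + 1)*(d + 2)*(d + 3)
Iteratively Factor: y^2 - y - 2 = (y - 2)*(y + 1)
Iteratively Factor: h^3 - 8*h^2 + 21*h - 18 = (h - 2)*(h^2 - 6*h + 9) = (h - 3)*(h - 2)*(h - 3)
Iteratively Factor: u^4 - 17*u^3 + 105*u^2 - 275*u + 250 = (u - 5)*(u^3 - 12*u^2 + 45*u - 50) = (u - 5)^2*(u^2 - 7*u + 10) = (u - 5)^3*(u - 2)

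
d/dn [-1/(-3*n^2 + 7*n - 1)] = (7 - 6*n)/(3*n^2 - 7*n + 1)^2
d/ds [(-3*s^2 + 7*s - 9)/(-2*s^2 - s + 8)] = (17*s^2 - 84*s + 47)/(4*s^4 + 4*s^3 - 31*s^2 - 16*s + 64)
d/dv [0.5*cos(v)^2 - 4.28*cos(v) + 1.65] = (4.28 - 1.0*cos(v))*sin(v)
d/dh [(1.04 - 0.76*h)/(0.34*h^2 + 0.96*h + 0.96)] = (0.2584*h^2 - 0.7072*h - 1.728)/(0.1156*h^4 + 0.6528*h^3 + 1.5744*h^2 + 1.8432*h + 0.9216)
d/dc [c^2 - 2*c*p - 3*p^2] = 2*c - 2*p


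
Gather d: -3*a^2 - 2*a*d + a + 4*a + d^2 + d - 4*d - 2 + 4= -3*a^2 + 5*a + d^2 + d*(-2*a - 3) + 2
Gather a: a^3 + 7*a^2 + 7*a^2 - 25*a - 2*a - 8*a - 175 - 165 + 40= a^3 + 14*a^2 - 35*a - 300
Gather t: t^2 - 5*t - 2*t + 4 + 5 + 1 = t^2 - 7*t + 10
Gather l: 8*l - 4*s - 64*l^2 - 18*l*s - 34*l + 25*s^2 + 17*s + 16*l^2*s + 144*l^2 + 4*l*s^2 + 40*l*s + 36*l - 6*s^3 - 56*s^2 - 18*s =l^2*(16*s + 80) + l*(4*s^2 + 22*s + 10) - 6*s^3 - 31*s^2 - 5*s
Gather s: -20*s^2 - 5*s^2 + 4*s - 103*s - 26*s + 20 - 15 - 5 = -25*s^2 - 125*s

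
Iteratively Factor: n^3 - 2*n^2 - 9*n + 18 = (n + 3)*(n^2 - 5*n + 6) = (n - 3)*(n + 3)*(n - 2)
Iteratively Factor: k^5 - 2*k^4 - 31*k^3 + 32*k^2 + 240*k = (k + 3)*(k^4 - 5*k^3 - 16*k^2 + 80*k) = (k - 4)*(k + 3)*(k^3 - k^2 - 20*k) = (k - 5)*(k - 4)*(k + 3)*(k^2 + 4*k) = k*(k - 5)*(k - 4)*(k + 3)*(k + 4)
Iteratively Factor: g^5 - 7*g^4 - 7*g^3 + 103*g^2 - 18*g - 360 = (g + 2)*(g^4 - 9*g^3 + 11*g^2 + 81*g - 180) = (g + 2)*(g + 3)*(g^3 - 12*g^2 + 47*g - 60) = (g - 4)*(g + 2)*(g + 3)*(g^2 - 8*g + 15) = (g - 5)*(g - 4)*(g + 2)*(g + 3)*(g - 3)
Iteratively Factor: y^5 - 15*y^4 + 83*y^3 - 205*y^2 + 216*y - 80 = (y - 4)*(y^4 - 11*y^3 + 39*y^2 - 49*y + 20) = (y - 4)*(y - 1)*(y^3 - 10*y^2 + 29*y - 20) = (y - 5)*(y - 4)*(y - 1)*(y^2 - 5*y + 4) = (y - 5)*(y - 4)^2*(y - 1)*(y - 1)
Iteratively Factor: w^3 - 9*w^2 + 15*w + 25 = (w + 1)*(w^2 - 10*w + 25) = (w - 5)*(w + 1)*(w - 5)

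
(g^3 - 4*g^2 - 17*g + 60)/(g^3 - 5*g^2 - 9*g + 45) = (g + 4)/(g + 3)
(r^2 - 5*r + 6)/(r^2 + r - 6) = (r - 3)/(r + 3)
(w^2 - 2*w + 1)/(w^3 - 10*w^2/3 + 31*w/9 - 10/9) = 9*(w - 1)/(9*w^2 - 21*w + 10)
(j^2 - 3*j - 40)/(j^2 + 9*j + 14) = (j^2 - 3*j - 40)/(j^2 + 9*j + 14)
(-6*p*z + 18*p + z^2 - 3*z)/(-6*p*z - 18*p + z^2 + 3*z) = (z - 3)/(z + 3)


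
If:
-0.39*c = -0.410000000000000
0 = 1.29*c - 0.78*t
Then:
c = 1.05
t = 1.74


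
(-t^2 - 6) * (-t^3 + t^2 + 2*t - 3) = t^5 - t^4 + 4*t^3 - 3*t^2 - 12*t + 18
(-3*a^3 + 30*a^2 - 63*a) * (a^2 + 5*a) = -3*a^5 + 15*a^4 + 87*a^3 - 315*a^2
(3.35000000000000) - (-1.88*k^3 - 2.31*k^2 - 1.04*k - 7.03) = 1.88*k^3 + 2.31*k^2 + 1.04*k + 10.38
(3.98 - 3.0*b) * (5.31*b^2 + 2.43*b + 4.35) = -15.93*b^3 + 13.8438*b^2 - 3.3786*b + 17.313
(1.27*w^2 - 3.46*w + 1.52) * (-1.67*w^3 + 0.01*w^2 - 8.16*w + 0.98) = -2.1209*w^5 + 5.7909*w^4 - 12.9362*w^3 + 29.4934*w^2 - 15.794*w + 1.4896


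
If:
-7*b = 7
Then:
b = -1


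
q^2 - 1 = (q - 1)*(q + 1)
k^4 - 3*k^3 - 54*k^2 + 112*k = k*(k - 8)*(k - 2)*(k + 7)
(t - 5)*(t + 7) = t^2 + 2*t - 35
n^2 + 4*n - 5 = (n - 1)*(n + 5)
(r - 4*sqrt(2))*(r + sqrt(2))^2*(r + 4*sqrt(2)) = r^4 + 2*sqrt(2)*r^3 - 30*r^2 - 64*sqrt(2)*r - 64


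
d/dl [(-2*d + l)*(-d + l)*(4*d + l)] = -10*d^2 + 2*d*l + 3*l^2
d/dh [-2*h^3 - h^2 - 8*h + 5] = -6*h^2 - 2*h - 8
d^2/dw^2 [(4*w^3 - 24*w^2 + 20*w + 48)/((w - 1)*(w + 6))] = 48*(11*w^3 - 27*w^2 + 63*w + 51)/(w^6 + 15*w^5 + 57*w^4 - 55*w^3 - 342*w^2 + 540*w - 216)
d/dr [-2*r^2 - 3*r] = -4*r - 3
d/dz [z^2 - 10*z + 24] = 2*z - 10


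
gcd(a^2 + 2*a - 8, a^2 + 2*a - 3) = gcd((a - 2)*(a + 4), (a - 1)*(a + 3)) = 1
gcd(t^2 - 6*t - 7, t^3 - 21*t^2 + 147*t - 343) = t - 7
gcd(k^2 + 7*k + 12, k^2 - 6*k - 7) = 1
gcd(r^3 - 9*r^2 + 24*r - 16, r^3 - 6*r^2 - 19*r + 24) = r - 1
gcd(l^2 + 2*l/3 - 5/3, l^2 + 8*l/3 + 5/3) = l + 5/3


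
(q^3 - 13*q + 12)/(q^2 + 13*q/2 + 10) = 2*(q^2 - 4*q + 3)/(2*q + 5)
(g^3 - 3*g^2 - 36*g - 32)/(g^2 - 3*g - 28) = (g^2 - 7*g - 8)/(g - 7)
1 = 1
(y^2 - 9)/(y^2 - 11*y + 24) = (y + 3)/(y - 8)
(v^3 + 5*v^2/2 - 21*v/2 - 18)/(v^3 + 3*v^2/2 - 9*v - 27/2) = (v + 4)/(v + 3)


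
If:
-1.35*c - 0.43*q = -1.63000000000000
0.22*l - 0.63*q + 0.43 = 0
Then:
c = 1.20740740740741 - 0.318518518518519*q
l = 2.86363636363636*q - 1.95454545454545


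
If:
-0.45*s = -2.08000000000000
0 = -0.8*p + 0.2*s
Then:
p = 1.16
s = 4.62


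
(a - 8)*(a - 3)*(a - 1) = a^3 - 12*a^2 + 35*a - 24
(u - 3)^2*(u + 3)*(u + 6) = u^4 + 3*u^3 - 27*u^2 - 27*u + 162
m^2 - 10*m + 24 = (m - 6)*(m - 4)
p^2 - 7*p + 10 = (p - 5)*(p - 2)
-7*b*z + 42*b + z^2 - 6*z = (-7*b + z)*(z - 6)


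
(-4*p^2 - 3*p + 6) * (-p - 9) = 4*p^3 + 39*p^2 + 21*p - 54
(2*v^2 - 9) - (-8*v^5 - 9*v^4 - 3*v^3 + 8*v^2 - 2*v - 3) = 8*v^5 + 9*v^4 + 3*v^3 - 6*v^2 + 2*v - 6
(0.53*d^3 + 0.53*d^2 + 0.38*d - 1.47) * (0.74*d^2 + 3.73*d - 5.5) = 0.3922*d^5 + 2.3691*d^4 - 0.6569*d^3 - 2.5854*d^2 - 7.5731*d + 8.085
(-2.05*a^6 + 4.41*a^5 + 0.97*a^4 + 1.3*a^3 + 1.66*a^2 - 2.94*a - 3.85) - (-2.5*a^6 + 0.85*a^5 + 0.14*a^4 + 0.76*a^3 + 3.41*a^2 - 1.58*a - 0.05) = 0.45*a^6 + 3.56*a^5 + 0.83*a^4 + 0.54*a^3 - 1.75*a^2 - 1.36*a - 3.8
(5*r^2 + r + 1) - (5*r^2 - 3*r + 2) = 4*r - 1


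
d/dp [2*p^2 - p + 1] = 4*p - 1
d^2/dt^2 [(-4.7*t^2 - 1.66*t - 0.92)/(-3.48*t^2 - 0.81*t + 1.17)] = (5.6843418860808e-14*t^4 + 13.709808*t^3 + 181.668528*t^2 + 56.112912*t + 24.712992)/(42.144192*t^6 + 29.428272*t^5 - 35.65782*t^4 - 19.256535*t^3 + 11.988405*t^2 + 3.326427*t - 1.601613)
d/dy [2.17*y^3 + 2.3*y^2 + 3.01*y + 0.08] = 6.51*y^2 + 4.6*y + 3.01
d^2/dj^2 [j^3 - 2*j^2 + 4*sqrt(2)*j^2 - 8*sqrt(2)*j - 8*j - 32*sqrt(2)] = 6*j - 4 + 8*sqrt(2)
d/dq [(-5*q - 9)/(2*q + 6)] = -3/(q^2 + 6*q + 9)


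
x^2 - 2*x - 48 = (x - 8)*(x + 6)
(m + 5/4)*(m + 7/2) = m^2 + 19*m/4 + 35/8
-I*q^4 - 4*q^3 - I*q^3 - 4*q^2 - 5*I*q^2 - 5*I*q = q*(q - 5*I)*(q + I)*(-I*q - I)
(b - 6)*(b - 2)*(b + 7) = b^3 - b^2 - 44*b + 84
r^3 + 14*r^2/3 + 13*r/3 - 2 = (r - 1/3)*(r + 2)*(r + 3)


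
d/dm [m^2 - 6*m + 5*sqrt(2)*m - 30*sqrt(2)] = 2*m - 6 + 5*sqrt(2)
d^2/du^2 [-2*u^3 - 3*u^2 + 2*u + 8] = -12*u - 6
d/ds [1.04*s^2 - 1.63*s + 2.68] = 2.08*s - 1.63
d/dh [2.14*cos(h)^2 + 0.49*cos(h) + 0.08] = -(4.28*cos(h) + 0.49)*sin(h)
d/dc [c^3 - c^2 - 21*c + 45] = 3*c^2 - 2*c - 21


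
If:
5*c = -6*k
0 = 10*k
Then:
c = 0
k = 0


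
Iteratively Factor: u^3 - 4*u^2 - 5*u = (u + 1)*(u^2 - 5*u) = (u - 5)*(u + 1)*(u)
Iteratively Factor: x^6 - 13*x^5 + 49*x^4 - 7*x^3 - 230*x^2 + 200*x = (x + 2)*(x^5 - 15*x^4 + 79*x^3 - 165*x^2 + 100*x) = (x - 1)*(x + 2)*(x^4 - 14*x^3 + 65*x^2 - 100*x) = (x - 4)*(x - 1)*(x + 2)*(x^3 - 10*x^2 + 25*x) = (x - 5)*(x - 4)*(x - 1)*(x + 2)*(x^2 - 5*x) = x*(x - 5)*(x - 4)*(x - 1)*(x + 2)*(x - 5)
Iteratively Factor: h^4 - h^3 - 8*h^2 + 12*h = (h)*(h^3 - h^2 - 8*h + 12) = h*(h + 3)*(h^2 - 4*h + 4) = h*(h - 2)*(h + 3)*(h - 2)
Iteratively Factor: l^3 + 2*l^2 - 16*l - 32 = (l + 2)*(l^2 - 16) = (l - 4)*(l + 2)*(l + 4)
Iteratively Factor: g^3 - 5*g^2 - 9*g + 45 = (g - 5)*(g^2 - 9) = (g - 5)*(g - 3)*(g + 3)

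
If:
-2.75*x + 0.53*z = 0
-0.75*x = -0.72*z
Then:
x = 0.00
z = 0.00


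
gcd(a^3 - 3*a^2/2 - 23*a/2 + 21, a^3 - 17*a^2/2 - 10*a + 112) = a + 7/2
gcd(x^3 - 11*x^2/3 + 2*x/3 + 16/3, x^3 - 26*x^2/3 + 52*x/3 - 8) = x - 2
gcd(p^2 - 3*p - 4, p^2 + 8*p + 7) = p + 1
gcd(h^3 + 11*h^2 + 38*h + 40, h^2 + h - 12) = h + 4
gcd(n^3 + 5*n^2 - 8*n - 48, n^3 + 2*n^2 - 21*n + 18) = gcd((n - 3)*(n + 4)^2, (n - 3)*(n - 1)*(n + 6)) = n - 3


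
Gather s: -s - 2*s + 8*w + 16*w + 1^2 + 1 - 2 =-3*s + 24*w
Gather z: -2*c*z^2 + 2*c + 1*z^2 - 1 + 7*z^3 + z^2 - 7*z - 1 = 2*c + 7*z^3 + z^2*(2 - 2*c) - 7*z - 2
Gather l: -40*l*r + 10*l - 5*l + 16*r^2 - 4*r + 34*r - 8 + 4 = l*(5 - 40*r) + 16*r^2 + 30*r - 4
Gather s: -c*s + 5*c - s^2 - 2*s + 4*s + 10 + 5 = 5*c - s^2 + s*(2 - c) + 15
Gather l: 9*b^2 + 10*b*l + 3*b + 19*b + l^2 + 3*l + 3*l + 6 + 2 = 9*b^2 + 22*b + l^2 + l*(10*b + 6) + 8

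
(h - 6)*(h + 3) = h^2 - 3*h - 18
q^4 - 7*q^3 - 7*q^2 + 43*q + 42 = (q - 7)*(q - 3)*(q + 1)*(q + 2)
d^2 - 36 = (d - 6)*(d + 6)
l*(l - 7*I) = l^2 - 7*I*l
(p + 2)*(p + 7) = p^2 + 9*p + 14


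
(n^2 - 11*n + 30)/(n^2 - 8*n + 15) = (n - 6)/(n - 3)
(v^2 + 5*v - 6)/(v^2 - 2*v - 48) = (v - 1)/(v - 8)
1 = 1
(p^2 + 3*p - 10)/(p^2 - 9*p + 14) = (p + 5)/(p - 7)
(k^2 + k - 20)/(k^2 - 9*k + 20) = (k + 5)/(k - 5)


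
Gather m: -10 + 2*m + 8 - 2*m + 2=0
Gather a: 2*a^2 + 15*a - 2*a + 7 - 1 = 2*a^2 + 13*a + 6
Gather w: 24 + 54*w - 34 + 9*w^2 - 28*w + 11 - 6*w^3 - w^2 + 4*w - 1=-6*w^3 + 8*w^2 + 30*w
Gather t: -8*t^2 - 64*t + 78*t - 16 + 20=-8*t^2 + 14*t + 4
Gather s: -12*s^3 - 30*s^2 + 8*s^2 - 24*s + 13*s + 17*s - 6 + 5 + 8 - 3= -12*s^3 - 22*s^2 + 6*s + 4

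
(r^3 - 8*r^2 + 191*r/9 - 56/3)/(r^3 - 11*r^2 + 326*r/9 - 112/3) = (r - 3)/(r - 6)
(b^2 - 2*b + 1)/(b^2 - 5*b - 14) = (-b^2 + 2*b - 1)/(-b^2 + 5*b + 14)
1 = 1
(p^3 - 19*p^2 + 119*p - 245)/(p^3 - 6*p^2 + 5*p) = (p^2 - 14*p + 49)/(p*(p - 1))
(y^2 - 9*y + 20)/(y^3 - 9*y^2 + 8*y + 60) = (y - 4)/(y^2 - 4*y - 12)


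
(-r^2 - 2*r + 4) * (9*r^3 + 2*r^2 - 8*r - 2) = -9*r^5 - 20*r^4 + 40*r^3 + 26*r^2 - 28*r - 8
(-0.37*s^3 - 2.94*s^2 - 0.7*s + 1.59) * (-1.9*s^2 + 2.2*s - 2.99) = 0.703*s^5 + 4.772*s^4 - 4.0317*s^3 + 4.2296*s^2 + 5.591*s - 4.7541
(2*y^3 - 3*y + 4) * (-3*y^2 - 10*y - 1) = -6*y^5 - 20*y^4 + 7*y^3 + 18*y^2 - 37*y - 4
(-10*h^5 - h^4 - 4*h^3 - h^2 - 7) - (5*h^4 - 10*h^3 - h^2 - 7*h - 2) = -10*h^5 - 6*h^4 + 6*h^3 + 7*h - 5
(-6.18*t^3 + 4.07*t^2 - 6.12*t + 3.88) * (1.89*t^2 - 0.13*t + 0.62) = -11.6802*t^5 + 8.4957*t^4 - 15.9275*t^3 + 10.6522*t^2 - 4.2988*t + 2.4056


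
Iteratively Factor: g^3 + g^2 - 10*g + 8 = (g + 4)*(g^2 - 3*g + 2) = (g - 2)*(g + 4)*(g - 1)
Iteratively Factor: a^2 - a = (a - 1)*(a)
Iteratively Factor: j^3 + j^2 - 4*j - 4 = (j - 2)*(j^2 + 3*j + 2) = (j - 2)*(j + 1)*(j + 2)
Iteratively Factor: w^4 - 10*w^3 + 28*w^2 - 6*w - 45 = (w - 3)*(w^3 - 7*w^2 + 7*w + 15) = (w - 5)*(w - 3)*(w^2 - 2*w - 3) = (w - 5)*(w - 3)^2*(w + 1)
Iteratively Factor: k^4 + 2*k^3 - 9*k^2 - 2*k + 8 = (k + 4)*(k^3 - 2*k^2 - k + 2) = (k - 2)*(k + 4)*(k^2 - 1) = (k - 2)*(k - 1)*(k + 4)*(k + 1)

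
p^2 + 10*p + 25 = (p + 5)^2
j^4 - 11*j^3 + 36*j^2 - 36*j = j*(j - 6)*(j - 3)*(j - 2)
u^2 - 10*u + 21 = (u - 7)*(u - 3)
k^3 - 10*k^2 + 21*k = k*(k - 7)*(k - 3)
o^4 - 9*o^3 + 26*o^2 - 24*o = o*(o - 4)*(o - 3)*(o - 2)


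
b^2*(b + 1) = b^3 + b^2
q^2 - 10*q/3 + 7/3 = (q - 7/3)*(q - 1)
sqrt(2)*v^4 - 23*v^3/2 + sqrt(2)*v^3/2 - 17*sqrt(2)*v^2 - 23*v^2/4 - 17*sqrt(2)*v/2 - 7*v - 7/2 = (v + 1/2)*(v - 7*sqrt(2))*(v + sqrt(2))*(sqrt(2)*v + 1/2)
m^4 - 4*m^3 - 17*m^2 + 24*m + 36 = (m - 6)*(m - 2)*(m + 1)*(m + 3)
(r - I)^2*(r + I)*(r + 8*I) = r^4 + 7*I*r^3 + 9*r^2 + 7*I*r + 8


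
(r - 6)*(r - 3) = r^2 - 9*r + 18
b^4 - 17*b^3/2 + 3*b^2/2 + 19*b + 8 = (b - 8)*(b - 2)*(sqrt(2)*b/2 + sqrt(2)/2)*(sqrt(2)*b + sqrt(2)/2)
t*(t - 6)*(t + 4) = t^3 - 2*t^2 - 24*t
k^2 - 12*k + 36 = (k - 6)^2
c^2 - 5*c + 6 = (c - 3)*(c - 2)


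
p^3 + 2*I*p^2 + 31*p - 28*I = (p - 4*I)*(p - I)*(p + 7*I)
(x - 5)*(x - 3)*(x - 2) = x^3 - 10*x^2 + 31*x - 30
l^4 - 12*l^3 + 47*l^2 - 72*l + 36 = (l - 6)*(l - 3)*(l - 2)*(l - 1)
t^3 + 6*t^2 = t^2*(t + 6)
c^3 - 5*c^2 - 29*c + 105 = (c - 7)*(c - 3)*(c + 5)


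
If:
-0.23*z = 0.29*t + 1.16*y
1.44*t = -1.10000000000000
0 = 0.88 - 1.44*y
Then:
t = -0.76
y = 0.61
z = -2.12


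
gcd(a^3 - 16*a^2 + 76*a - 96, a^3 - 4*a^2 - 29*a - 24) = a - 8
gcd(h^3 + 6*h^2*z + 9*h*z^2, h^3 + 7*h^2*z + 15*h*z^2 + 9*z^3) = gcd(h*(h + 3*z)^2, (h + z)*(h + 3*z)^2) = h^2 + 6*h*z + 9*z^2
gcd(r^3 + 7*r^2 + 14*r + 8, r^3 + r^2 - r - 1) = r + 1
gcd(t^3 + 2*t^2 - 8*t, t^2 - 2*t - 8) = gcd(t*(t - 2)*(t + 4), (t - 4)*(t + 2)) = 1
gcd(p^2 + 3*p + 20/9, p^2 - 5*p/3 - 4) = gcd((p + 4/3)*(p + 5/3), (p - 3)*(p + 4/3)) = p + 4/3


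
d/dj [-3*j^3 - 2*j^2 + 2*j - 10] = -9*j^2 - 4*j + 2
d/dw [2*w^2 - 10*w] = 4*w - 10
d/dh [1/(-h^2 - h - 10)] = (2*h + 1)/(h^2 + h + 10)^2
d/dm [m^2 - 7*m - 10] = 2*m - 7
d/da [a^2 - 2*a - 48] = 2*a - 2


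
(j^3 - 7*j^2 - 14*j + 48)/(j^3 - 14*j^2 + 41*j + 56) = (j^2 + j - 6)/(j^2 - 6*j - 7)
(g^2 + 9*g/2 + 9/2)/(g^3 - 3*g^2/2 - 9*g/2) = (g + 3)/(g*(g - 3))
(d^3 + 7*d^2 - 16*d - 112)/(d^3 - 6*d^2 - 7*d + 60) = (d^2 + 11*d + 28)/(d^2 - 2*d - 15)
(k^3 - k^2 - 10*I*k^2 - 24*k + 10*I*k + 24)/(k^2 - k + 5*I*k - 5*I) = (k^2 - 10*I*k - 24)/(k + 5*I)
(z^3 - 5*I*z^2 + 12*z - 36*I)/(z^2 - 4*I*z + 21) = (z^2 - 8*I*z - 12)/(z - 7*I)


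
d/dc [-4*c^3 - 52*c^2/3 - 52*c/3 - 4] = -12*c^2 - 104*c/3 - 52/3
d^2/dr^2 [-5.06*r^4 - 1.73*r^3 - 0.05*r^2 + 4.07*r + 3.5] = -60.72*r^2 - 10.38*r - 0.1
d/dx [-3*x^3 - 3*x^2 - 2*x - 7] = -9*x^2 - 6*x - 2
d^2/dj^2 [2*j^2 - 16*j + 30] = 4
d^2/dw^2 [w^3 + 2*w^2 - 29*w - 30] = 6*w + 4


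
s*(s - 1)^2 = s^3 - 2*s^2 + s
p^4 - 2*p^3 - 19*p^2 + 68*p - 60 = (p - 3)*(p - 2)^2*(p + 5)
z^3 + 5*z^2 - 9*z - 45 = (z - 3)*(z + 3)*(z + 5)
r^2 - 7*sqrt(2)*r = r*(r - 7*sqrt(2))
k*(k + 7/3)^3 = k^4 + 7*k^3 + 49*k^2/3 + 343*k/27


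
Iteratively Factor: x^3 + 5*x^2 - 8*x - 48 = (x + 4)*(x^2 + x - 12) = (x + 4)^2*(x - 3)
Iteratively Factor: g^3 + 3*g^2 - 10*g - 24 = (g + 4)*(g^2 - g - 6) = (g + 2)*(g + 4)*(g - 3)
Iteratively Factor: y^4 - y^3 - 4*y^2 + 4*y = (y - 2)*(y^3 + y^2 - 2*y) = y*(y - 2)*(y^2 + y - 2) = y*(y - 2)*(y + 2)*(y - 1)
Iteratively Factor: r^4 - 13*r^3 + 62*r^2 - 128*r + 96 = (r - 4)*(r^3 - 9*r^2 + 26*r - 24) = (r - 4)^2*(r^2 - 5*r + 6) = (r - 4)^2*(r - 2)*(r - 3)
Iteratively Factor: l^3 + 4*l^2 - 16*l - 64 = (l + 4)*(l^2 - 16) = (l + 4)^2*(l - 4)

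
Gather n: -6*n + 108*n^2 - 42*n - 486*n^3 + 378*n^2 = -486*n^3 + 486*n^2 - 48*n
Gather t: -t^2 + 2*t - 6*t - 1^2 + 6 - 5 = -t^2 - 4*t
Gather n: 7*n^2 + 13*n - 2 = 7*n^2 + 13*n - 2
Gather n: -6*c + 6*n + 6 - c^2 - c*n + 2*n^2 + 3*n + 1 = -c^2 - 6*c + 2*n^2 + n*(9 - c) + 7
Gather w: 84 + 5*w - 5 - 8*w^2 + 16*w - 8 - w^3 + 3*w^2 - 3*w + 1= -w^3 - 5*w^2 + 18*w + 72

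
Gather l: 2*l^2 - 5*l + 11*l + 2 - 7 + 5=2*l^2 + 6*l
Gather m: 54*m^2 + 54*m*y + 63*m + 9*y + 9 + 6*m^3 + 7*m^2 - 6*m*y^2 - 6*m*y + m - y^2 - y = 6*m^3 + 61*m^2 + m*(-6*y^2 + 48*y + 64) - y^2 + 8*y + 9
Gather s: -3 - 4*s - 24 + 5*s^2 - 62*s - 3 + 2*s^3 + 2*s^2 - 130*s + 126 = 2*s^3 + 7*s^2 - 196*s + 96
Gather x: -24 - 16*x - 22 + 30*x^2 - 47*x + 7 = 30*x^2 - 63*x - 39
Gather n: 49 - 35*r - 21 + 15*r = 28 - 20*r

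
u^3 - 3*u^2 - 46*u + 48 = (u - 8)*(u - 1)*(u + 6)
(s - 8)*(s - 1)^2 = s^3 - 10*s^2 + 17*s - 8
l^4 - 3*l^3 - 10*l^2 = l^2*(l - 5)*(l + 2)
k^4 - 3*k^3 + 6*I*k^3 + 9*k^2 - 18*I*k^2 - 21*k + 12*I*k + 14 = (k - 2)*(k - 1)*(k - I)*(k + 7*I)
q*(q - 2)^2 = q^3 - 4*q^2 + 4*q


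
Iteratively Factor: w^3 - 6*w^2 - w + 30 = (w - 3)*(w^2 - 3*w - 10) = (w - 5)*(w - 3)*(w + 2)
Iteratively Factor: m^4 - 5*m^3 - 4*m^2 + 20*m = (m)*(m^3 - 5*m^2 - 4*m + 20) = m*(m + 2)*(m^2 - 7*m + 10) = m*(m - 5)*(m + 2)*(m - 2)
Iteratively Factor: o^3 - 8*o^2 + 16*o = (o - 4)*(o^2 - 4*o) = o*(o - 4)*(o - 4)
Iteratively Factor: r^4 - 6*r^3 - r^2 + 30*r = (r - 5)*(r^3 - r^2 - 6*r) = (r - 5)*(r + 2)*(r^2 - 3*r) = (r - 5)*(r - 3)*(r + 2)*(r)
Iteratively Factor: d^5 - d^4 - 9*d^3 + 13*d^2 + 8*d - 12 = (d - 2)*(d^4 + d^3 - 7*d^2 - d + 6) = (d - 2)*(d + 1)*(d^3 - 7*d + 6) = (d - 2)*(d - 1)*(d + 1)*(d^2 + d - 6) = (d - 2)^2*(d - 1)*(d + 1)*(d + 3)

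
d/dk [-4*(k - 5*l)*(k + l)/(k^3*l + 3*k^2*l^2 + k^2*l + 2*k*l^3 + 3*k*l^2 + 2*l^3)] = 4*(k^2 - 10*k*l - 10*l^2 - 7*l)/(l*(k^4 + 4*k^3*l + 2*k^3 + 4*k^2*l^2 + 8*k^2*l + k^2 + 8*k*l^2 + 4*k*l + 4*l^2))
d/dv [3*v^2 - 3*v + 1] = 6*v - 3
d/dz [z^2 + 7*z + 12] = 2*z + 7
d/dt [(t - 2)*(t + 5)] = 2*t + 3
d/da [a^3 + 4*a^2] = a*(3*a + 8)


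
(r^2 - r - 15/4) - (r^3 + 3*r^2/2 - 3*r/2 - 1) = -r^3 - r^2/2 + r/2 - 11/4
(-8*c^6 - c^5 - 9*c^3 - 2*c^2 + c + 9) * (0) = 0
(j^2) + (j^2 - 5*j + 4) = 2*j^2 - 5*j + 4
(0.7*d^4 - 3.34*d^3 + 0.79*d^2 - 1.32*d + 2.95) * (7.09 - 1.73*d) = -1.211*d^5 + 10.7412*d^4 - 25.0473*d^3 + 7.8847*d^2 - 14.4623*d + 20.9155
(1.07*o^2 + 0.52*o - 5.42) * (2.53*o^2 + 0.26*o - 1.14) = 2.7071*o^4 + 1.5938*o^3 - 14.7972*o^2 - 2.002*o + 6.1788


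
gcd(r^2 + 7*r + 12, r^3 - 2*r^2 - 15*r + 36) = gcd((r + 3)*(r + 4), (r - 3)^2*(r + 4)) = r + 4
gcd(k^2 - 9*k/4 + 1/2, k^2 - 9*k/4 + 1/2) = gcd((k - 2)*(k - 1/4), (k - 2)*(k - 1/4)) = k^2 - 9*k/4 + 1/2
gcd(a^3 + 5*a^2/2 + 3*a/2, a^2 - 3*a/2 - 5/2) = a + 1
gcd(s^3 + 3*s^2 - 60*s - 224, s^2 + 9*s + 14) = s + 7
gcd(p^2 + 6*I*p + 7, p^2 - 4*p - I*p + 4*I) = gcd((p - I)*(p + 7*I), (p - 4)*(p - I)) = p - I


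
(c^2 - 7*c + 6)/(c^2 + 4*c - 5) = (c - 6)/(c + 5)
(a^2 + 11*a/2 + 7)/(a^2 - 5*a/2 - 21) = (a + 2)/(a - 6)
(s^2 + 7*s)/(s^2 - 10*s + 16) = s*(s + 7)/(s^2 - 10*s + 16)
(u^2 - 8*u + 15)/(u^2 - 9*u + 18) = (u - 5)/(u - 6)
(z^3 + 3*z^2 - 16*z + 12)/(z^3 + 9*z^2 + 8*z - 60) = (z - 1)/(z + 5)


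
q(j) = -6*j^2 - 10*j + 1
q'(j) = -12*j - 10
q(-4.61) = -80.41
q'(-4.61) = 45.32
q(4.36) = -156.66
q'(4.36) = -62.32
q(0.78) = -10.45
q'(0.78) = -19.36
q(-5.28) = -113.47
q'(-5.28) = 53.36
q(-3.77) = -46.58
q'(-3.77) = 35.24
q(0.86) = -12.04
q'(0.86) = -20.32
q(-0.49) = 4.46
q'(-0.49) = -4.12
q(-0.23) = 2.98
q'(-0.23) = -7.24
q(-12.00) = -743.00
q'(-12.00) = 134.00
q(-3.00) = -23.00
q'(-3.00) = 26.00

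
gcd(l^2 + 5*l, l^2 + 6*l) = l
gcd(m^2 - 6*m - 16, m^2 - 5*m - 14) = m + 2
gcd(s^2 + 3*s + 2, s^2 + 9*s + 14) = s + 2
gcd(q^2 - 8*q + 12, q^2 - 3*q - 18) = q - 6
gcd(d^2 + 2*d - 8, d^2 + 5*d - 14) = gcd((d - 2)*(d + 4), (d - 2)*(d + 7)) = d - 2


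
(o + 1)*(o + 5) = o^2 + 6*o + 5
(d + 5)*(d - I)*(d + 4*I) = d^3 + 5*d^2 + 3*I*d^2 + 4*d + 15*I*d + 20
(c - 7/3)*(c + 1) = c^2 - 4*c/3 - 7/3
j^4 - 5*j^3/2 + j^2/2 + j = j*(j - 2)*(j - 1)*(j + 1/2)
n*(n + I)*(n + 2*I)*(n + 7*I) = n^4 + 10*I*n^3 - 23*n^2 - 14*I*n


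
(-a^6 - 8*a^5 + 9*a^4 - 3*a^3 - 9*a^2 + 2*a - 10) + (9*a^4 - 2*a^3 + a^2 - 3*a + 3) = -a^6 - 8*a^5 + 18*a^4 - 5*a^3 - 8*a^2 - a - 7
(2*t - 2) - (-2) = 2*t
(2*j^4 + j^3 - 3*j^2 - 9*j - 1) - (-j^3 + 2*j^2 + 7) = 2*j^4 + 2*j^3 - 5*j^2 - 9*j - 8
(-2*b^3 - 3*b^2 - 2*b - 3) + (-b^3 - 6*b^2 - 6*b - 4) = -3*b^3 - 9*b^2 - 8*b - 7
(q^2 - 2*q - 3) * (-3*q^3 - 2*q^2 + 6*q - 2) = -3*q^5 + 4*q^4 + 19*q^3 - 8*q^2 - 14*q + 6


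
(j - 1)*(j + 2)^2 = j^3 + 3*j^2 - 4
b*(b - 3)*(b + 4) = b^3 + b^2 - 12*b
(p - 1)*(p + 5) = p^2 + 4*p - 5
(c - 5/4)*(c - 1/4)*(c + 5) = c^3 + 7*c^2/2 - 115*c/16 + 25/16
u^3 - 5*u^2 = u^2*(u - 5)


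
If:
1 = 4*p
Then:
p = 1/4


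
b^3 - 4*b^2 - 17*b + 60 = (b - 5)*(b - 3)*(b + 4)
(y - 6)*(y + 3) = y^2 - 3*y - 18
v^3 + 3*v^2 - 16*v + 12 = (v - 2)*(v - 1)*(v + 6)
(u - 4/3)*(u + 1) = u^2 - u/3 - 4/3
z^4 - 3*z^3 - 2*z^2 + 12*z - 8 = (z - 2)^2*(z - 1)*(z + 2)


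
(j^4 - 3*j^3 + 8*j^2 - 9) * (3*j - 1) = 3*j^5 - 10*j^4 + 27*j^3 - 8*j^2 - 27*j + 9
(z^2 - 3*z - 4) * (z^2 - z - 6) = z^4 - 4*z^3 - 7*z^2 + 22*z + 24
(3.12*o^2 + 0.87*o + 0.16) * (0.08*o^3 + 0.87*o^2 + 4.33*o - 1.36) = 0.2496*o^5 + 2.784*o^4 + 14.2793*o^3 - 0.336900000000001*o^2 - 0.4904*o - 0.2176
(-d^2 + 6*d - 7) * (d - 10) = -d^3 + 16*d^2 - 67*d + 70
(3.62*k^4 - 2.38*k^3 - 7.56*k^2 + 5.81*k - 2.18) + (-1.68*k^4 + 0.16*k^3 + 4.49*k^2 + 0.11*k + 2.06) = 1.94*k^4 - 2.22*k^3 - 3.07*k^2 + 5.92*k - 0.12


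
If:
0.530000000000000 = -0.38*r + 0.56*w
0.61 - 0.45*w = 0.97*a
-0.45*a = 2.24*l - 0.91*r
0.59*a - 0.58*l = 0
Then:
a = 0.10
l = 0.10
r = 0.29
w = 1.15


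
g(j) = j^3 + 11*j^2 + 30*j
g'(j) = 3*j^2 + 22*j + 30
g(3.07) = 224.71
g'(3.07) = 125.81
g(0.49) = 17.46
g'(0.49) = 41.50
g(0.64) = 23.97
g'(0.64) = 45.31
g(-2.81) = -19.63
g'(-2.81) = -8.13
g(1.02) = 43.11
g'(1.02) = 55.56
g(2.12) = 122.57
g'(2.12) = 90.12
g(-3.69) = -11.17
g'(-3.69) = -10.33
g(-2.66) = -20.79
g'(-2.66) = -7.29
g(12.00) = 3672.00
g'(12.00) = 726.00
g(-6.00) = 0.00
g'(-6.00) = 6.00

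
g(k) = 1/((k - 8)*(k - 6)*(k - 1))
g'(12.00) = 0.00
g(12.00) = 0.00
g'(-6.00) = 0.00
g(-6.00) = 0.00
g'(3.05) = 0.00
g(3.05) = 0.03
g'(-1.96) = -0.00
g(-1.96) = -0.00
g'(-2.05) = -0.00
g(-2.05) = -0.00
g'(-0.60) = -0.01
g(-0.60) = -0.01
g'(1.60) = -0.08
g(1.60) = 0.06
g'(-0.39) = -0.01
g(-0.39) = -0.01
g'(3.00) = 0.00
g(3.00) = 0.03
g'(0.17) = -0.04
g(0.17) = -0.03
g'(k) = -1/((k - 8)*(k - 6)*(k - 1)^2) - 1/((k - 8)*(k - 6)^2*(k - 1)) - 1/((k - 8)^2*(k - 6)*(k - 1))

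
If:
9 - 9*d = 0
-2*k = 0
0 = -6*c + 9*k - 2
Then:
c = -1/3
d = 1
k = 0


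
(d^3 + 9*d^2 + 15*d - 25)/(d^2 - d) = d + 10 + 25/d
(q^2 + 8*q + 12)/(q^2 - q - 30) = (q^2 + 8*q + 12)/(q^2 - q - 30)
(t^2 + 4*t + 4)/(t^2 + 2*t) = (t + 2)/t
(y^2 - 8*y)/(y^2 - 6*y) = (y - 8)/(y - 6)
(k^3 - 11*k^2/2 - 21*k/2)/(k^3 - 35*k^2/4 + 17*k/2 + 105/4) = 2*k*(2*k + 3)/(4*k^2 - 7*k - 15)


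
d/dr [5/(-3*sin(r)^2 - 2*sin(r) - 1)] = 10*(3*sin(r) + 1)*cos(r)/(3*sin(r)^2 + 2*sin(r) + 1)^2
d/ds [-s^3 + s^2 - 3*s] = -3*s^2 + 2*s - 3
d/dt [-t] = -1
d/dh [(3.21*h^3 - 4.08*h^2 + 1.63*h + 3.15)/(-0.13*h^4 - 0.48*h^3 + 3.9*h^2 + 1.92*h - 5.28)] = (0.4173*h^6 - 1.0608*h^5 + 11.1963*h^4 + 15.5292*h^3 - 60.501*h^2 + 18.5148*h - 14.6544)/(0.0169*h^8 + 0.1248*h^7 - 0.7836*h^6 - 4.2432*h^5 + 14.7396*h^4 + 20.0448*h^3 - 37.4976*h^2 - 20.2752*h + 27.8784)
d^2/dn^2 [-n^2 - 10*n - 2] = -2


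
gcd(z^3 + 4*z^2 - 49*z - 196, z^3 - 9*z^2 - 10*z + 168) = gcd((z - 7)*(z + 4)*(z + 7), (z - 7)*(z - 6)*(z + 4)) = z^2 - 3*z - 28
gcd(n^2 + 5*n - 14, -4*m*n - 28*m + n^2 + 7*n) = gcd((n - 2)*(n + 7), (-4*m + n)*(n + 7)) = n + 7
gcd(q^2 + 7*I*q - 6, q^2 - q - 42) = 1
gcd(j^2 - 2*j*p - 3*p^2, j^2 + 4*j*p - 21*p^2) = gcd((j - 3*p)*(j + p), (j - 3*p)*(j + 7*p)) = -j + 3*p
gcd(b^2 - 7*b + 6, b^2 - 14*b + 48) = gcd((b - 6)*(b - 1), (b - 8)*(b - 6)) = b - 6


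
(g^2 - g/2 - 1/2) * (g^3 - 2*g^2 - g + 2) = g^5 - 5*g^4/2 - g^3/2 + 7*g^2/2 - g/2 - 1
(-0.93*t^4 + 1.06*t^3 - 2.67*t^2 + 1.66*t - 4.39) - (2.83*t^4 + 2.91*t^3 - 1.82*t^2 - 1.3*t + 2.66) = -3.76*t^4 - 1.85*t^3 - 0.85*t^2 + 2.96*t - 7.05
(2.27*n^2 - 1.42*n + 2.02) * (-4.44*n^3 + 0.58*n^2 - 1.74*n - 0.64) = -10.0788*n^5 + 7.6214*n^4 - 13.7422*n^3 + 2.1896*n^2 - 2.606*n - 1.2928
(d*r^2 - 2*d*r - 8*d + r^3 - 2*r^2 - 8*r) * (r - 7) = d*r^3 - 9*d*r^2 + 6*d*r + 56*d + r^4 - 9*r^3 + 6*r^2 + 56*r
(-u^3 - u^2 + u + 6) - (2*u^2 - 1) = -u^3 - 3*u^2 + u + 7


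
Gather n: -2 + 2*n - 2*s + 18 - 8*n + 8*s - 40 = -6*n + 6*s - 24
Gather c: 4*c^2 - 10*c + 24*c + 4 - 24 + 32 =4*c^2 + 14*c + 12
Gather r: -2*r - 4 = -2*r - 4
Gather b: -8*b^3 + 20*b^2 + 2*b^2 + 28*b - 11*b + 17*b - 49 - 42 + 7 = -8*b^3 + 22*b^2 + 34*b - 84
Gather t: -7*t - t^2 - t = -t^2 - 8*t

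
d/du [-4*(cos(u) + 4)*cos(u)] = 8*(cos(u) + 2)*sin(u)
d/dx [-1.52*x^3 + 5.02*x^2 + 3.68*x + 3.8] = -4.56*x^2 + 10.04*x + 3.68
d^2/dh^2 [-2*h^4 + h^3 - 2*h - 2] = 6*h*(1 - 4*h)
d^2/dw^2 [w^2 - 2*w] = 2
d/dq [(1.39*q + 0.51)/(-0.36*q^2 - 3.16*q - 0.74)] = (0.5004*q^2 + 0.3672*q + 0.583)/(0.1296*q^4 + 2.2752*q^3 + 10.5184*q^2 + 4.6768*q + 0.5476)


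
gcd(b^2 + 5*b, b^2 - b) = b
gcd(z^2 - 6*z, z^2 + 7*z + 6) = 1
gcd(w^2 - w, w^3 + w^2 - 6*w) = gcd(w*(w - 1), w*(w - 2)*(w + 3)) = w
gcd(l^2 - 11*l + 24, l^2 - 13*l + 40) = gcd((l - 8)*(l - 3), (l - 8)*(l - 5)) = l - 8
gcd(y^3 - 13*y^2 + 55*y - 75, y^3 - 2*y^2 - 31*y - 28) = 1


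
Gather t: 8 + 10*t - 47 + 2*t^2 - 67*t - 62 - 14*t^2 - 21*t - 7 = -12*t^2 - 78*t - 108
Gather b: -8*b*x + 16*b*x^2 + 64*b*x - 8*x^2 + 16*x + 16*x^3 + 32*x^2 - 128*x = b*(16*x^2 + 56*x) + 16*x^3 + 24*x^2 - 112*x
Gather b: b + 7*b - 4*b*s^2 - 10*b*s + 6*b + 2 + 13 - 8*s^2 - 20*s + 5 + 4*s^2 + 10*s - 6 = b*(-4*s^2 - 10*s + 14) - 4*s^2 - 10*s + 14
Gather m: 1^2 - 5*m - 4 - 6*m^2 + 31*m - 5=-6*m^2 + 26*m - 8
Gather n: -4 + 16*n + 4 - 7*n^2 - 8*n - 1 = -7*n^2 + 8*n - 1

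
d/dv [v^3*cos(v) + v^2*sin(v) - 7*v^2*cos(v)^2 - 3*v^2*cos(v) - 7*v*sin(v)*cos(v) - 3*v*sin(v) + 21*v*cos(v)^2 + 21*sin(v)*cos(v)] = -v^3*sin(v) + 3*v^2*sin(v) + 7*v^2*sin(2*v) + 4*v^2*cos(v) + 2*v*sin(v) - 21*v*sin(2*v) - 9*v*cos(v) - 14*v*cos(2*v) - 7*v - 3*sin(v) - 7*sin(2*v)/2 + 63*cos(2*v)/2 + 21/2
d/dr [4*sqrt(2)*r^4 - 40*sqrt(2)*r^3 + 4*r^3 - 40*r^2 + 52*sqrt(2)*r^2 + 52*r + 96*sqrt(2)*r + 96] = 16*sqrt(2)*r^3 - 120*sqrt(2)*r^2 + 12*r^2 - 80*r + 104*sqrt(2)*r + 52 + 96*sqrt(2)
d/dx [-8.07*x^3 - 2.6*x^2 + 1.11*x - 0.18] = -24.21*x^2 - 5.2*x + 1.11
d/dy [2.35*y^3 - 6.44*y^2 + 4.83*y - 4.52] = 7.05*y^2 - 12.88*y + 4.83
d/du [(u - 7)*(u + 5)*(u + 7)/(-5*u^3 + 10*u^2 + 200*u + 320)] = (7*u^4 - 18*u^3 - 245*u^2 + 1620*u + 6664)/(5*(u^6 - 4*u^5 - 76*u^4 + 32*u^3 + 1856*u^2 + 5120*u + 4096))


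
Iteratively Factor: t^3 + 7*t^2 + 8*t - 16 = (t + 4)*(t^2 + 3*t - 4) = (t - 1)*(t + 4)*(t + 4)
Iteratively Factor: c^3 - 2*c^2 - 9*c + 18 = (c + 3)*(c^2 - 5*c + 6) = (c - 3)*(c + 3)*(c - 2)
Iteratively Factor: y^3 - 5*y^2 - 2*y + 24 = (y - 3)*(y^2 - 2*y - 8) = (y - 3)*(y + 2)*(y - 4)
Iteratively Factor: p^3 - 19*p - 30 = (p + 3)*(p^2 - 3*p - 10) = (p + 2)*(p + 3)*(p - 5)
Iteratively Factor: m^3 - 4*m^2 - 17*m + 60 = (m + 4)*(m^2 - 8*m + 15) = (m - 5)*(m + 4)*(m - 3)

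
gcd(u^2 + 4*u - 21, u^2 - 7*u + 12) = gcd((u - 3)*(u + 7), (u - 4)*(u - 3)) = u - 3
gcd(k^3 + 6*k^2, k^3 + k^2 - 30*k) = k^2 + 6*k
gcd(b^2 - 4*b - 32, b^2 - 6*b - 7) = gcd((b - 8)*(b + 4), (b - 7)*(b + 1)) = 1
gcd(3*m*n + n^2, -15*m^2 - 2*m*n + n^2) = 3*m + n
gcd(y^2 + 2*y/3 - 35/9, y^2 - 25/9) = y - 5/3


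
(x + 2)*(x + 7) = x^2 + 9*x + 14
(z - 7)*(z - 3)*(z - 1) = z^3 - 11*z^2 + 31*z - 21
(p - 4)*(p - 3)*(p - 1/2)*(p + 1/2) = p^4 - 7*p^3 + 47*p^2/4 + 7*p/4 - 3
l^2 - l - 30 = (l - 6)*(l + 5)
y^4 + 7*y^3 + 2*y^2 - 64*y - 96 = (y - 3)*(y + 2)*(y + 4)^2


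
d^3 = d^3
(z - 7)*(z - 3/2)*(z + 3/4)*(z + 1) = z^4 - 27*z^3/4 - 29*z^2/8 + 12*z + 63/8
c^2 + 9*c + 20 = (c + 4)*(c + 5)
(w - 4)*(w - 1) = w^2 - 5*w + 4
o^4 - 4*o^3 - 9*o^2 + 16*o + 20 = (o - 5)*(o - 2)*(o + 1)*(o + 2)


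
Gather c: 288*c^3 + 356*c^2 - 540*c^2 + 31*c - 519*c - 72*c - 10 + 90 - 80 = 288*c^3 - 184*c^2 - 560*c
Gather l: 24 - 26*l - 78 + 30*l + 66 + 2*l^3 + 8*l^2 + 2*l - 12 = 2*l^3 + 8*l^2 + 6*l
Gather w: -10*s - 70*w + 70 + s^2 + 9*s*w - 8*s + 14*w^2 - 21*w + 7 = s^2 - 18*s + 14*w^2 + w*(9*s - 91) + 77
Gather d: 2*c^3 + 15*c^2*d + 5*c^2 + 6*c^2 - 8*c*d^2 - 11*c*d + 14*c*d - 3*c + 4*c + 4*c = 2*c^3 + 11*c^2 - 8*c*d^2 + 5*c + d*(15*c^2 + 3*c)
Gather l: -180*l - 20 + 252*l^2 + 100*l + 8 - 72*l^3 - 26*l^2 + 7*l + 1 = -72*l^3 + 226*l^2 - 73*l - 11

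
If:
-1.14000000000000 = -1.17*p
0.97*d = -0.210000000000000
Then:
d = -0.22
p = 0.97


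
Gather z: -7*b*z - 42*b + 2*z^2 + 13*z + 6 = -42*b + 2*z^2 + z*(13 - 7*b) + 6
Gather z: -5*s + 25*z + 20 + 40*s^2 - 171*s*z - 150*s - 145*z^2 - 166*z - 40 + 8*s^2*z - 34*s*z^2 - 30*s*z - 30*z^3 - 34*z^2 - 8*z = 40*s^2 - 155*s - 30*z^3 + z^2*(-34*s - 179) + z*(8*s^2 - 201*s - 149) - 20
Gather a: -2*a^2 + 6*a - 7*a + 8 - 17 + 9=-2*a^2 - a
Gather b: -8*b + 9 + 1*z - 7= -8*b + z + 2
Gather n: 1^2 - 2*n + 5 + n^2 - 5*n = n^2 - 7*n + 6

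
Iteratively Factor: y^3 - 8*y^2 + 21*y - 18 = (y - 3)*(y^2 - 5*y + 6) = (y - 3)*(y - 2)*(y - 3)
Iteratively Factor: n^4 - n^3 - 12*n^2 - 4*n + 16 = (n - 4)*(n^3 + 3*n^2 - 4) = (n - 4)*(n + 2)*(n^2 + n - 2) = (n - 4)*(n + 2)^2*(n - 1)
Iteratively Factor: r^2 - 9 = (r - 3)*(r + 3)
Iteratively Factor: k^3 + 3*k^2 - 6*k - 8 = (k - 2)*(k^2 + 5*k + 4) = (k - 2)*(k + 4)*(k + 1)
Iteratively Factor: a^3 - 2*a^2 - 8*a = (a - 4)*(a^2 + 2*a) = a*(a - 4)*(a + 2)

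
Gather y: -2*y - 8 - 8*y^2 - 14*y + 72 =-8*y^2 - 16*y + 64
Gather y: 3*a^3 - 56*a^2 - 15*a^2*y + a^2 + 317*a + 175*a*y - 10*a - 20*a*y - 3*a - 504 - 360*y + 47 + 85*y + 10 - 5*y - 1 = 3*a^3 - 55*a^2 + 304*a + y*(-15*a^2 + 155*a - 280) - 448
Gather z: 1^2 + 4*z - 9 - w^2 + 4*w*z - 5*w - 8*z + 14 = -w^2 - 5*w + z*(4*w - 4) + 6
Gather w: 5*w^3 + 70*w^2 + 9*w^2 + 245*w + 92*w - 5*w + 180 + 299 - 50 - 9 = 5*w^3 + 79*w^2 + 332*w + 420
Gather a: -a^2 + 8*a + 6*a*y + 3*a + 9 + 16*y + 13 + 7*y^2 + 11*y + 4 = -a^2 + a*(6*y + 11) + 7*y^2 + 27*y + 26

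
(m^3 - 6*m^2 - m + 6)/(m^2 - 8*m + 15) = (m^3 - 6*m^2 - m + 6)/(m^2 - 8*m + 15)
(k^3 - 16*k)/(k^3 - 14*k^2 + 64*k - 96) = k*(k + 4)/(k^2 - 10*k + 24)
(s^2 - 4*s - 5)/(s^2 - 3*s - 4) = (s - 5)/(s - 4)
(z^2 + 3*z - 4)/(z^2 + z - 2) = (z + 4)/(z + 2)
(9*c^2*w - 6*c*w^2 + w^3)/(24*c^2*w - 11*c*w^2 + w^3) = (-3*c + w)/(-8*c + w)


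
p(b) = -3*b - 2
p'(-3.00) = -3.00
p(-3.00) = 7.00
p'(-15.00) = -3.00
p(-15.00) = 43.00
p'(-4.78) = -3.00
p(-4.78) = 12.34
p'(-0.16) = -3.00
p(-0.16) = -1.52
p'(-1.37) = -3.00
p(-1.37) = 2.11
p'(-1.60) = -3.00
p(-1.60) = 2.80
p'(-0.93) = -3.00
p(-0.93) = 0.79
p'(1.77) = -3.00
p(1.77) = -7.31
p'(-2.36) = -3.00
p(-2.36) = 5.08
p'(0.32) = -3.00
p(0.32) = -2.96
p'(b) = -3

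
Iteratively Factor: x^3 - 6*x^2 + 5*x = (x - 1)*(x^2 - 5*x) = (x - 5)*(x - 1)*(x)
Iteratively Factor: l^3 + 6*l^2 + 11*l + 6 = (l + 3)*(l^2 + 3*l + 2) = (l + 1)*(l + 3)*(l + 2)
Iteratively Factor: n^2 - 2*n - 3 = (n + 1)*(n - 3)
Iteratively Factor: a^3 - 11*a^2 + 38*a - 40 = (a - 2)*(a^2 - 9*a + 20) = (a - 5)*(a - 2)*(a - 4)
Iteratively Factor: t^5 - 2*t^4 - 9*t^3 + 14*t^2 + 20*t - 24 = (t - 2)*(t^4 - 9*t^2 - 4*t + 12) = (t - 3)*(t - 2)*(t^3 + 3*t^2 - 4) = (t - 3)*(t - 2)*(t + 2)*(t^2 + t - 2) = (t - 3)*(t - 2)*(t + 2)^2*(t - 1)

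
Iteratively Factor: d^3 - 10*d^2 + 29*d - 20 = (d - 5)*(d^2 - 5*d + 4) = (d - 5)*(d - 4)*(d - 1)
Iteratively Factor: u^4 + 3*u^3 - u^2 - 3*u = (u + 3)*(u^3 - u) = u*(u + 3)*(u^2 - 1) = u*(u + 1)*(u + 3)*(u - 1)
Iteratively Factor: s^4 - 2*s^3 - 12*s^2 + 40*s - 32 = (s + 4)*(s^3 - 6*s^2 + 12*s - 8) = (s - 2)*(s + 4)*(s^2 - 4*s + 4) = (s - 2)^2*(s + 4)*(s - 2)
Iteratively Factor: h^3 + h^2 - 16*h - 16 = (h + 4)*(h^2 - 3*h - 4) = (h - 4)*(h + 4)*(h + 1)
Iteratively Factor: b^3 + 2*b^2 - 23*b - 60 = (b + 3)*(b^2 - b - 20) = (b - 5)*(b + 3)*(b + 4)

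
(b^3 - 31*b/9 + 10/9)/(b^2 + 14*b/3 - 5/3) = (3*b^2 + b - 10)/(3*(b + 5))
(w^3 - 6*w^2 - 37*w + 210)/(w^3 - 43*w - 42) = (w - 5)/(w + 1)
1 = 1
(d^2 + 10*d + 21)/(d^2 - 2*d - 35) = (d^2 + 10*d + 21)/(d^2 - 2*d - 35)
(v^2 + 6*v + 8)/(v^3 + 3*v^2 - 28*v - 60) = (v + 4)/(v^2 + v - 30)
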